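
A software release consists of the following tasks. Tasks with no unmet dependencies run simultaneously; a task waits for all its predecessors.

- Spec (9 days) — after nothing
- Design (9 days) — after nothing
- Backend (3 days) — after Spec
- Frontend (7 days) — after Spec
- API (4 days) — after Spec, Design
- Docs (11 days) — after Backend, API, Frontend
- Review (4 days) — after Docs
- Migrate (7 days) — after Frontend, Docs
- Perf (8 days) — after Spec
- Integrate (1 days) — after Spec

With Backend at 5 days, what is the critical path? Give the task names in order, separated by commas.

Spec, Frontend, Docs, Migrate

As given, the longest chain is Spec→Frontend→Docs→Migrate = 9+7+11+7 = 34, so the finish is 34 days.
Backend is off the critical path — its longest chain is 30 days, giving 4 of slack.
No other chain overtakes it, so the finish is 34 days.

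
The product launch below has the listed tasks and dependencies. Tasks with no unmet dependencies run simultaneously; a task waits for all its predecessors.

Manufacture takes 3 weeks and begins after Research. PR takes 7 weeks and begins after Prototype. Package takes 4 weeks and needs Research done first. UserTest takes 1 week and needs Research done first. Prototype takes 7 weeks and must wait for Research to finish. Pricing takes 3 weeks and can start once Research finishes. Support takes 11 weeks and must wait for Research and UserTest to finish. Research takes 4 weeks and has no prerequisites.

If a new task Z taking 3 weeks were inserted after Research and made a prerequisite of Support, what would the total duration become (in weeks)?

Originally the schedule takes 18 weeks.
With Z inserted, Support now waits for max(Research, UserTest, Z).
New critical path: Research→Z→Support = 4+3+11 = 18 ⇒ 18 weeks.

18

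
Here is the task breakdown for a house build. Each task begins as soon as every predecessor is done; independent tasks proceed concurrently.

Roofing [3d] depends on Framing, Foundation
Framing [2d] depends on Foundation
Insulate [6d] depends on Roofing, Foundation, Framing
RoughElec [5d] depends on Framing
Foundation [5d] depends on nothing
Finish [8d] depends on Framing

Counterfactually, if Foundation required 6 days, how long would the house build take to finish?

Baseline: Foundation→Framing→Roofing→Insulate = 5+2+3+6 = 16 → 16 days.
Foundation lies on that path, so at 6 days the path becomes 17 days.
No other chain overtakes it, so the finish is 17 days.

17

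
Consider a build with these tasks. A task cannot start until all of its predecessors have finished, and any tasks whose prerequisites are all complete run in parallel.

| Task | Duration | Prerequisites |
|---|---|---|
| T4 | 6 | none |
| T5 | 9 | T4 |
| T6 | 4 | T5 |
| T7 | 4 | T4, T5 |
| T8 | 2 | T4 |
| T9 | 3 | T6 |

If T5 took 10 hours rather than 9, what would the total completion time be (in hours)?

As given, the longest chain is T4→T5→T6→T9 = 6+9+4+3 = 22, so the finish is 22 hours.
T5 lies on that path, so at 10 hours the path becomes 23 hours.
That remains the longest chain; total 23 hours.

23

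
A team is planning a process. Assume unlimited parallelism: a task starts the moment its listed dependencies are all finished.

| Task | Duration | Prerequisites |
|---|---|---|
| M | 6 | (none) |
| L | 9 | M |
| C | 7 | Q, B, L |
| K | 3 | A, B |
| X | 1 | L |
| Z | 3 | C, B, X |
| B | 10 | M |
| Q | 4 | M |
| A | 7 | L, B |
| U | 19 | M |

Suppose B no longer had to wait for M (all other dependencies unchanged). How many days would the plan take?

Before: longest chain M→B→C→Z = 6+10+7+3 = 26, finish 26.
Without M→B, B's earliest start moves from 6 to 0.
New critical path: M→L→C→Z = 6+9+7+3 = 25 ⇒ 25 days.

25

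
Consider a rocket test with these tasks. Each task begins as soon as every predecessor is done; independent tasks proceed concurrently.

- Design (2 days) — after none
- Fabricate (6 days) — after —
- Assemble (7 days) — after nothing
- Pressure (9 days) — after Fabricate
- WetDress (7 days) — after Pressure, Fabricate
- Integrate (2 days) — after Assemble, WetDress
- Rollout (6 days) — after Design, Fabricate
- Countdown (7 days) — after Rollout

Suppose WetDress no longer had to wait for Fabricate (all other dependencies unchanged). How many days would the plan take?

24

With the dependency in place, Fabricate→Pressure→WetDress→Integrate = 6+9+7+2 = 24 sets the finish at 24 days.
Dropping Fabricate→WetDress doesn't change WetDress's earliest start (15); another predecessor still binds.
New critical path: Fabricate→Pressure→WetDress→Integrate = 6+9+7+2 = 24 ⇒ 24 days.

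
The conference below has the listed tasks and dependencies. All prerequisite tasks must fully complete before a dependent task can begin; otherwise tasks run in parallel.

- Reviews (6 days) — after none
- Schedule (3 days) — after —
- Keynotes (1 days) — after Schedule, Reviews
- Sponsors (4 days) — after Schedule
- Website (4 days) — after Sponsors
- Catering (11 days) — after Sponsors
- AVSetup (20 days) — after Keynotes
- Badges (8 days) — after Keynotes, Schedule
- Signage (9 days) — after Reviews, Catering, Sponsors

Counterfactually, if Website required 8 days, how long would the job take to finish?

27

Actual critical path: Reviews→Keynotes→AVSetup = 6+1+20 = 27 ⇒ 27 days.
Website has 16 days of float (longest path through it is 11).
That remains the longest chain; total 27 days.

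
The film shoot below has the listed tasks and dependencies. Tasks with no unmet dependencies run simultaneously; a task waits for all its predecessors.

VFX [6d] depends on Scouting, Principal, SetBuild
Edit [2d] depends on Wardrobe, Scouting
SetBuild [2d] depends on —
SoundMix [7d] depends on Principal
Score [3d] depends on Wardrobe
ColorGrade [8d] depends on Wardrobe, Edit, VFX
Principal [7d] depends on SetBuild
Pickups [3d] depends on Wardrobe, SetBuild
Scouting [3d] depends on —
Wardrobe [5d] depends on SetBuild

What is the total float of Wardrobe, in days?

6

Critical path: SetBuild→Principal→VFX→ColorGrade = 2+7+6+8 = 23, so the finish is 23 days.
Longest path through Wardrobe: 17 days (earliest finish 7, latest finish 13).
So Wardrobe can slip 13 − 7 = 6 days.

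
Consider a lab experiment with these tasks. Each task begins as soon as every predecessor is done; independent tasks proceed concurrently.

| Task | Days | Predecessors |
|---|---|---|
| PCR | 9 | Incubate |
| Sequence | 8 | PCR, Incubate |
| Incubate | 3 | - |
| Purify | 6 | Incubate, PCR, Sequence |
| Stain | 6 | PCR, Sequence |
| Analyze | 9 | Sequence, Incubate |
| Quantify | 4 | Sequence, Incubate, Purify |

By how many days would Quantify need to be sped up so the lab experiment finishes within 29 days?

Current finish: 30 days; target: 29.
Quantify is on every critical path, so each day cut from Quantify cuts the finish by one (this holds down to a finish of 29).
Need 30 − 29 = 1 day off Quantify → Quantify becomes 3 days, finish becomes 29.

1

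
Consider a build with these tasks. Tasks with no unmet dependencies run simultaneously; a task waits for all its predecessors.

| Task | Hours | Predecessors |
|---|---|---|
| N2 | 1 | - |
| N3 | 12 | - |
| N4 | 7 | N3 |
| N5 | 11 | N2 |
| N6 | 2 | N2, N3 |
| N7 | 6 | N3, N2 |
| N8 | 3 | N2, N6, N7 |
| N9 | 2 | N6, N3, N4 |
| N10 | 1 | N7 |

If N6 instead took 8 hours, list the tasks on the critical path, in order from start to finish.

The binding path is N3→N4→N9 = 12+7+2 = 21; finish at 21 hours.
The longest path through N6 is only 17 hours, so N6 has float 4.
New critical path: N3→N6→N8 = 12+8+3 = 23 ⇒ 23 hours.

N3, N6, N8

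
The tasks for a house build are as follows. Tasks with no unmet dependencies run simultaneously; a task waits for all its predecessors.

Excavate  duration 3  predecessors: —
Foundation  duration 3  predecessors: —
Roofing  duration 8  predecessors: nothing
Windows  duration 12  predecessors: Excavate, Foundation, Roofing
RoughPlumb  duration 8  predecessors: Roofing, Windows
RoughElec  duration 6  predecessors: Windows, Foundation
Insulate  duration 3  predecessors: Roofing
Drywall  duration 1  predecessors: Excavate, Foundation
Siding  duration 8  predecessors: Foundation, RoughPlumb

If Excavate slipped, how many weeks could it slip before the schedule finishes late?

5

Roofing→Windows→RoughPlumb→Siding = 8+12+8+8 = 36 sets the makespan at 36 weeks.
Excavate finishes as early as 3 and must finish by 8.
Float = 36 − 31 = 5.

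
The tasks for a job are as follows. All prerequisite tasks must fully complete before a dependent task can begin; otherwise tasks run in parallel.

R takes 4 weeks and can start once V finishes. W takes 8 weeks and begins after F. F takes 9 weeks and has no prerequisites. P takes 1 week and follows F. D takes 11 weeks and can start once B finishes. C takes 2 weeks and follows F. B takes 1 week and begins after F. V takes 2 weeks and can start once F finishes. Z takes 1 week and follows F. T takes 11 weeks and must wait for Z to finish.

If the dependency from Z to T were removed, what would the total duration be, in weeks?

21

With the dependency in place, F→B→D = 9+1+11 = 21 sets the finish at 21 weeks.
Without Z→T, T's earliest start moves from 10 to 0.
The longest chain is now F→B→D = 9+1+11 = 21, so the schedule takes 21 weeks.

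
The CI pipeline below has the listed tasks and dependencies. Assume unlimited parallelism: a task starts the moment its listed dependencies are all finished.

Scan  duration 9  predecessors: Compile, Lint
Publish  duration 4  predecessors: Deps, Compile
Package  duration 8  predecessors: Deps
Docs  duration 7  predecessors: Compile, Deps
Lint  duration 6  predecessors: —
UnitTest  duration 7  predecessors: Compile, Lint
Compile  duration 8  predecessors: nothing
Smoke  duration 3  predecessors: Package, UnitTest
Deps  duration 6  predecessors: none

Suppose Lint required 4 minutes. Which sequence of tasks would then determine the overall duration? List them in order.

Actual critical path: Compile→UnitTest→Smoke = 8+7+3 = 18 ⇒ 18 minutes.
Lint is off the critical path — its longest chain is 16 minutes, giving 2 of slack.
No other chain overtakes it, so the finish is 18 minutes.

Compile, UnitTest, Smoke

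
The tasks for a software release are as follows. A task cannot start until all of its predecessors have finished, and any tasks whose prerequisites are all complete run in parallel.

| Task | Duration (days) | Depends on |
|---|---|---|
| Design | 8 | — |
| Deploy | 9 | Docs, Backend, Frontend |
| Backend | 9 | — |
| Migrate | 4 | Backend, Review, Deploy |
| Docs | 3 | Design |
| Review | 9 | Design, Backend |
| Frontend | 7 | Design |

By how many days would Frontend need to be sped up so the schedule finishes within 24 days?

Current finish: 28 days; target: 24.
Frontend is on every critical path, so each day cut from Frontend cuts the finish by one (this holds down to a finish of 24).
Need 28 − 24 = 4 days off Frontend → Frontend becomes 3 days, finish becomes 24.

4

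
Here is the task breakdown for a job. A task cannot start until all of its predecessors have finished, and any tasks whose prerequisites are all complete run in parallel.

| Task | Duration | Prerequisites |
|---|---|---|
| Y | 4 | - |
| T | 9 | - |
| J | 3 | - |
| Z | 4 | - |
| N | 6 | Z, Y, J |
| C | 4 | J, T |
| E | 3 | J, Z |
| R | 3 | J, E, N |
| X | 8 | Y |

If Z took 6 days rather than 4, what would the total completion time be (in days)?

15

The binding path is Z→N→R = 4+6+3 = 13; finish at 13 days.
Z is on the critical path; changing it to 6 makes that path 15 days.
No other chain overtakes it, so the finish is 15 days.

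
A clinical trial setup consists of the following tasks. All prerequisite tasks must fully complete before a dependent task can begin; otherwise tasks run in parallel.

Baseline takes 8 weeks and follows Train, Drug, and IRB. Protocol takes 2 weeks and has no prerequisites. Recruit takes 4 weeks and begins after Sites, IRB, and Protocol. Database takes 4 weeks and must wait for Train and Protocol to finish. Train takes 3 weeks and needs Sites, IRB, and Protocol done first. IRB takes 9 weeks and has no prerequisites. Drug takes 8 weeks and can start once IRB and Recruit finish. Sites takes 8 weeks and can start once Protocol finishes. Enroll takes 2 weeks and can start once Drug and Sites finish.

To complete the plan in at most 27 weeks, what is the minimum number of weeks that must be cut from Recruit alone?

Current finish: 30 weeks; target: 27.
Recruit is on every critical path, so each week cut from Recruit cuts the finish by one (this holds down to a finish of 27).
Need 30 − 27 = 3 weeks off Recruit → Recruit becomes 1 week, finish becomes 27.

3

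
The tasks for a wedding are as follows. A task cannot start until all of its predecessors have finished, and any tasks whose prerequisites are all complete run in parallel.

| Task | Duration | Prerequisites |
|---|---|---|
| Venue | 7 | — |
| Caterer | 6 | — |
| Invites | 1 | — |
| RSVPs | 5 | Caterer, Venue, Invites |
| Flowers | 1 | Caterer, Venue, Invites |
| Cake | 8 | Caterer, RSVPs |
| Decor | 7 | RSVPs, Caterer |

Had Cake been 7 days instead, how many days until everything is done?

19

Critical path before the change: Venue→RSVPs→Cake = 7+5+8 = 20 giving 20 days.
Cake is on the critical path; changing it to 7 makes that path 19 days.
That remains the longest chain; total 19 days.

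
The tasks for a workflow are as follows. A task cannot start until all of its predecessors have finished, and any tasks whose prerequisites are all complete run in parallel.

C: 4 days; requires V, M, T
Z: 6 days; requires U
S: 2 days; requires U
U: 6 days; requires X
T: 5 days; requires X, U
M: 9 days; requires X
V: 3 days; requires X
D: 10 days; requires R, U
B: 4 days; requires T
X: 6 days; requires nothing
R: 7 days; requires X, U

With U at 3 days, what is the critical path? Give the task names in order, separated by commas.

X, U, R, D

Baseline: X→U→R→D = 6+6+7+10 = 29 → 29 days.
Since U is critical, the -3 change carries straight to that chain (now 26 days).
That remains the longest chain; total 26 days.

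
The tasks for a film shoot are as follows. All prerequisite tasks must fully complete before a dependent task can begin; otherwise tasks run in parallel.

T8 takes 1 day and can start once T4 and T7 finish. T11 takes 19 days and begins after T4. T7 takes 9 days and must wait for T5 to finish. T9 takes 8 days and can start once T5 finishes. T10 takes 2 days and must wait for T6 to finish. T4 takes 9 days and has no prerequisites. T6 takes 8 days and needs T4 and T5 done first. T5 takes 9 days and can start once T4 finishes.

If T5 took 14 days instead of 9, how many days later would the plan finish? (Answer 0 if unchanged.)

5

The binding path is T4→T5→T6→T10 = 9+9+8+2 = 28; finish at 28 days.
T5 lies on that path, so at 14 days the path becomes 33 days.
That remains the longest chain; total 33 days.
Change in finish: 33 − 28 = +5 days.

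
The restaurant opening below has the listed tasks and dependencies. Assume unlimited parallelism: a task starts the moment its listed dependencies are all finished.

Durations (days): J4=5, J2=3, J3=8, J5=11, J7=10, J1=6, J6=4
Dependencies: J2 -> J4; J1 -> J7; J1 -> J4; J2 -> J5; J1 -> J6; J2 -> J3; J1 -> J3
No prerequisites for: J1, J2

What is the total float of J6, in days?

6

Critical path: J1→J7 = 6+10 = 16, so the finish is 16 days.
The longest chain containing J6 totals 10 days.
So J6 can slip 16 − 10 = 6 days.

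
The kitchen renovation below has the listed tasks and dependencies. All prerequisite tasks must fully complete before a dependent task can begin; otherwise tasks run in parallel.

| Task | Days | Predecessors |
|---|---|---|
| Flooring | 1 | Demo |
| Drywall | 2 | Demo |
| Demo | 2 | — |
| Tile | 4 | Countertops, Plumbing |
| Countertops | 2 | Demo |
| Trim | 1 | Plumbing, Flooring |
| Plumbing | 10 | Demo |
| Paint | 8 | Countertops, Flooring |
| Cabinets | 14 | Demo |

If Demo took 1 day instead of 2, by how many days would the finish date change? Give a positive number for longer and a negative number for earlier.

Actual critical path: Demo→Plumbing→Tile = 2+10+4 = 16 ⇒ 16 days.
Since Demo is critical, the -1 change carries straight to that chain (now 15 days).
The critical path is still Demo→Plumbing→Tile; finish is now 15 days.
Change in finish: 15 − 16 = -1 days.

-1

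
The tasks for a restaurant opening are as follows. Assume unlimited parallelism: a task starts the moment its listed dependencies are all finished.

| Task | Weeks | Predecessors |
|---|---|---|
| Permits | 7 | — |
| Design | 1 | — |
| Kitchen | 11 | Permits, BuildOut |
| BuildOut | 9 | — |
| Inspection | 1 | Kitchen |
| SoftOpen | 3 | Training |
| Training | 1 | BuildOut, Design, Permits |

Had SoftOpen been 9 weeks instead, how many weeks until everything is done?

As given, the longest chain is BuildOut→Kitchen→Inspection = 9+11+1 = 21, so the finish is 21 weeks.
SoftOpen is off the critical path — its longest chain is 13 weeks, giving 8 of slack.
The critical path is still BuildOut→Kitchen→Inspection; finish is now 21 weeks.

21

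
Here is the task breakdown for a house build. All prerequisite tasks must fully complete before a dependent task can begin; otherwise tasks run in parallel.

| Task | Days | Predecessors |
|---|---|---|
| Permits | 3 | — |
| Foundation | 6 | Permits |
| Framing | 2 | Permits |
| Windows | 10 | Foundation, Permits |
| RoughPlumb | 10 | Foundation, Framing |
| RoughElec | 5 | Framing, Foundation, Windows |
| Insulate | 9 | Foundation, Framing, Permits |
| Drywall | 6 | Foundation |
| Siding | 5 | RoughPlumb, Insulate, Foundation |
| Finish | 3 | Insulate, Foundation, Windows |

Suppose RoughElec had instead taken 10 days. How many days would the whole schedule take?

As given, the longest chain is Permits→Foundation→Windows→RoughElec = 3+6+10+5 = 24, so the finish is 24 days.
Since RoughElec is critical, the +5 change carries straight to that chain (now 29 days).
That remains the longest chain; total 29 days.

29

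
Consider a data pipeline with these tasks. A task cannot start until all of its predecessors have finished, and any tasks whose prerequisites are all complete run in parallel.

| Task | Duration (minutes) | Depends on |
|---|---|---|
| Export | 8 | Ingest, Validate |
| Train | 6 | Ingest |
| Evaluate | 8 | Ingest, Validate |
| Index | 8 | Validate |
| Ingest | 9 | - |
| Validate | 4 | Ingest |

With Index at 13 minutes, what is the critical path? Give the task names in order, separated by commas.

Ingest, Validate, Index

Critical path before the change: Ingest→Validate→Index = 9+4+8 = 21 giving 21 minutes.
Index is on the critical path; changing it to 13 makes that path 26 minutes.
That remains the longest chain; total 26 minutes.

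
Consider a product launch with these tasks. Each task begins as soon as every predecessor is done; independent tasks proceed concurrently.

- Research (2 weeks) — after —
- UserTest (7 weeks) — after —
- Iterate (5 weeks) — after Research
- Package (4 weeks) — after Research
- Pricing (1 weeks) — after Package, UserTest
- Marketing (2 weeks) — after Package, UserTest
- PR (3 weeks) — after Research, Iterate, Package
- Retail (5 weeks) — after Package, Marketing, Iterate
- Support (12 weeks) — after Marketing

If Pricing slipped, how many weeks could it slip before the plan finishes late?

13

The longest chain is UserTest→Marketing→Support = 7+2+12 = 21; overall finish 21 weeks.
The longest chain containing Pricing totals 8 weeks.
Float = 21 − 8 = 13.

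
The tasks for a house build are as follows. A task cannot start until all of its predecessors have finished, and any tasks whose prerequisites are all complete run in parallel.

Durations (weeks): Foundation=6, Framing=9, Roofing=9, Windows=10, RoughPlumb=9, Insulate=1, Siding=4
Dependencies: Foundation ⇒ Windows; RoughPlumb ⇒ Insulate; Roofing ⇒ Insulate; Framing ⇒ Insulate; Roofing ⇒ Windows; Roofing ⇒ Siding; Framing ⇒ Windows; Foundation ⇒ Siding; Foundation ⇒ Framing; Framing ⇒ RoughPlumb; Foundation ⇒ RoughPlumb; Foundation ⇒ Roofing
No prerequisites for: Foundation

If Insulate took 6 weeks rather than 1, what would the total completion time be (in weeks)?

Critical path before the change: Foundation→Framing→RoughPlumb→Insulate = 6+9+9+1 = 25 giving 25 weeks.
Since Insulate is critical, the +5 change carries straight to that chain (now 30 weeks).
No other chain overtakes it, so the finish is 30 weeks.

30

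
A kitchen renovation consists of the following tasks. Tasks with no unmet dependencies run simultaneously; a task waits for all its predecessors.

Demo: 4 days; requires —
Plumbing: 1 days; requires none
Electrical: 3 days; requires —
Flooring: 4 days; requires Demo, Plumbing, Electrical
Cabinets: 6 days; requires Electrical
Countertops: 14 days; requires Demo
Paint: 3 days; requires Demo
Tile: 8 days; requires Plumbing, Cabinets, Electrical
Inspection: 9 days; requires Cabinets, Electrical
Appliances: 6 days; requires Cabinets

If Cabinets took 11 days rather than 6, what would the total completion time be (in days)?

Baseline: Electrical→Cabinets→Inspection = 3+6+9 = 18 → 18 days.
Cabinets is on the critical path; changing it to 11 makes that path 23 days.
No other chain overtakes it, so the finish is 23 days.

23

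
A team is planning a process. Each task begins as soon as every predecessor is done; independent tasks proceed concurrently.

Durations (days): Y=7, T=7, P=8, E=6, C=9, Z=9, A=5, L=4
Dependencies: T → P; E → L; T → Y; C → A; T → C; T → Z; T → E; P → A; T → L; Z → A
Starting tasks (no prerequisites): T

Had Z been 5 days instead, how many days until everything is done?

As given, the longest chain is T→Z→A = 7+9+5 = 21, so the finish is 21 days.
Z lies on that path, so at 5 days the path becomes 17 days.
Now T→C→A = 7+9+5 = 21 is longest, so the finish becomes 21 days.

21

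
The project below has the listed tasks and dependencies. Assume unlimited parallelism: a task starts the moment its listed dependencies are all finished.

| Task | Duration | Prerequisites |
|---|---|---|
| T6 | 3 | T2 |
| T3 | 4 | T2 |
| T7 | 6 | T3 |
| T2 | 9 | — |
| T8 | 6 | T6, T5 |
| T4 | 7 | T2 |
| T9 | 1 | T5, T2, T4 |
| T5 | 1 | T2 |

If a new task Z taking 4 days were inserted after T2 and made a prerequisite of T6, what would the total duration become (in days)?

22

Originally the job takes 19 days.
With Z inserted, T6 now waits for max(T2, Z).
New critical path: T2→Z→T6→T8 = 9+4+3+6 = 22 ⇒ 22 days.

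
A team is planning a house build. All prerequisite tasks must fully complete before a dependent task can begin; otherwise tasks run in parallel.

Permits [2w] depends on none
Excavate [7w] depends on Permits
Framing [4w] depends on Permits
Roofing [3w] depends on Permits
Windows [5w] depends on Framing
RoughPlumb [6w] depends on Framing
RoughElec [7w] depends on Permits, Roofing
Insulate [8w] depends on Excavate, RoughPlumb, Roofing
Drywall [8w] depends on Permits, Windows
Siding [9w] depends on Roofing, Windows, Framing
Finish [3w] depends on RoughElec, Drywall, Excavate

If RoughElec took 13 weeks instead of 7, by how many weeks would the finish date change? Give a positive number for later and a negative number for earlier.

Critical path before the change: Permits→Framing→Windows→Drywall→Finish = 2+4+5+8+3 = 22 giving 22 weeks.
RoughElec is off the critical path — its longest chain is 15 weeks, giving 7 of slack.
The critical path is still Permits→Framing→Windows→Drywall→Finish; finish is now 22 weeks.
Change in finish: 22 − 22 = +0 weeks.

0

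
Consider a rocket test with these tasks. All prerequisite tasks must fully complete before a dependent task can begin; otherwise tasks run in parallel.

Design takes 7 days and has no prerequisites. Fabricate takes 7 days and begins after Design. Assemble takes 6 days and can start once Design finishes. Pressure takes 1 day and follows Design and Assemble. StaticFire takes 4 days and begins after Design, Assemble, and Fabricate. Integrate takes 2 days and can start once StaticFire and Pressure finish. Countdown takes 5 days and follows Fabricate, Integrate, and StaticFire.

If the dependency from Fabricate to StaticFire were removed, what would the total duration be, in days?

Before: longest chain Design→Fabricate→StaticFire→Integrate→Countdown = 7+7+4+2+5 = 25, finish 25.
Without Fabricate→StaticFire, StaticFire's earliest start moves from 14 to 13.
After: Design→Assemble→StaticFire→Integrate→Countdown = 7+6+4+2+5 = 24 → 24 days.

24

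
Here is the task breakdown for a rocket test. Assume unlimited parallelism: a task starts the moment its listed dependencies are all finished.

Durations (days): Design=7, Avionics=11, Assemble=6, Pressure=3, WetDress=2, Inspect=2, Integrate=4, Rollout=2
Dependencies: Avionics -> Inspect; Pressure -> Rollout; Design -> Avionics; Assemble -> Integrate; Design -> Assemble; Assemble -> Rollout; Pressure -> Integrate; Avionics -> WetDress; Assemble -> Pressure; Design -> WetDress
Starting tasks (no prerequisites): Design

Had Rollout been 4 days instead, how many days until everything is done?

20

As given, the longest chain is Design→Avionics→WetDress = 7+11+2 = 20, so the finish is 20 days.
Rollout is off the critical path — its longest chain is 18 days, giving 2 of slack.
No other chain overtakes it, so the finish is 20 days.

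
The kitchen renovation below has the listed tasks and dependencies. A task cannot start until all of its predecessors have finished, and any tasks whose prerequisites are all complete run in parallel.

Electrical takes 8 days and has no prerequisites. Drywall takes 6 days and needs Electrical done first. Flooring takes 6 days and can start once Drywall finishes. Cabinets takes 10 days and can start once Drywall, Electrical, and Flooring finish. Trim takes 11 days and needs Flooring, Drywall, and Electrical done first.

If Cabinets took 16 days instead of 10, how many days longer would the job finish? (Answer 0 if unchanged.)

The binding path is Electrical→Drywall→Flooring→Trim = 8+6+6+11 = 31; finish at 31 days.
Cabinets has 1 day of float (longest path through it is 30).
New critical path: Electrical→Drywall→Flooring→Cabinets = 8+6+6+16 = 36 ⇒ 36 days.
Change in finish: 36 − 31 = +5 days.

5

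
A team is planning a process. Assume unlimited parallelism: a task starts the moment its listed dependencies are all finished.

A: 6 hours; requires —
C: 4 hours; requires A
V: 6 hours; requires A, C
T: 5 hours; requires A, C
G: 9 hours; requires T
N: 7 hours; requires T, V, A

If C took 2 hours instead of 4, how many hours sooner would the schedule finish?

Actual critical path: A→C→T→G = 6+4+5+9 = 24 ⇒ 24 hours.
C is on the critical path; changing it to 2 makes that path 22 hours.
That remains the longest chain; total 22 hours.
Change in finish: 22 − 24 = -2 hours.

2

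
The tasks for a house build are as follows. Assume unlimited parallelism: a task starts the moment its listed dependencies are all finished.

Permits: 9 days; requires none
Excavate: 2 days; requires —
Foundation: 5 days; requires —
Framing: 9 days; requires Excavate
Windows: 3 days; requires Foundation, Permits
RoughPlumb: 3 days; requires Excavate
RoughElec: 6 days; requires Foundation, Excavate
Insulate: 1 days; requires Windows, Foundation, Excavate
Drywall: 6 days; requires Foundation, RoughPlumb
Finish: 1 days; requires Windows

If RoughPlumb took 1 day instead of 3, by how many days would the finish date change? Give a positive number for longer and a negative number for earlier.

The binding path is Permits→Windows→Insulate = 9+3+1 = 13; finish at 13 days.
RoughPlumb has 2 days of float (longest path through it is 11).
No other chain overtakes it, so the finish is 13 days.
Change in finish: 13 − 13 = +0 days.

0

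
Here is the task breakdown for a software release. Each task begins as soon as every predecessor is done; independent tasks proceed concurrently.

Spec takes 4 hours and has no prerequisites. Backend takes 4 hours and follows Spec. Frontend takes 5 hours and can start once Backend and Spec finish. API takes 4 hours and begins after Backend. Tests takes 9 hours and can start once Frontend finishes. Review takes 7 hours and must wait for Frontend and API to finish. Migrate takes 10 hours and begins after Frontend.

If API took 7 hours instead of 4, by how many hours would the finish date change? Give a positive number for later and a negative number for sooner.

0

The binding path is Spec→Backend→Frontend→Migrate = 4+4+5+10 = 23; finish at 23 hours.
API is off the critical path — its longest chain is 19 hours, giving 4 of slack.
No other chain overtakes it, so the finish is 23 hours.
Change in finish: 23 − 23 = +0 hours.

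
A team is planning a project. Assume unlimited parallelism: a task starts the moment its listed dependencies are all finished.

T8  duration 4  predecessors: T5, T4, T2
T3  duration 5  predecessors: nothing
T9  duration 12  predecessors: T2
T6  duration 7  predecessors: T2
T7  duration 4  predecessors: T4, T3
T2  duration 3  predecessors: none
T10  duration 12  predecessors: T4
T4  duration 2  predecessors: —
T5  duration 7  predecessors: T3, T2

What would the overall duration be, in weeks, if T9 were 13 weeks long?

16

Baseline: T3→T5→T8 = 5+7+4 = 16 → 16 weeks.
T9 has 1 week of float (longest path through it is 15).
The binding chain switches to T2→T9 = 3+13 = 16; finish 16 weeks.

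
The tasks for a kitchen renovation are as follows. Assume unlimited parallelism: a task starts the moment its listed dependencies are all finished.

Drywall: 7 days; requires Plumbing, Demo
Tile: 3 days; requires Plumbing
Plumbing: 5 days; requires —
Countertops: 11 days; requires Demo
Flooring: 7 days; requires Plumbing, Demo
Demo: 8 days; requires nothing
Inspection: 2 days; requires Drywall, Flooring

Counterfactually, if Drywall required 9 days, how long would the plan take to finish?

19

Critical path before the change: Demo→Countertops = 8+11 = 19 giving 19 days.
The longest path through Drywall is only 17 days, so Drywall has float 2.
New critical path: Demo→Drywall→Inspection = 8+9+2 = 19 ⇒ 19 days.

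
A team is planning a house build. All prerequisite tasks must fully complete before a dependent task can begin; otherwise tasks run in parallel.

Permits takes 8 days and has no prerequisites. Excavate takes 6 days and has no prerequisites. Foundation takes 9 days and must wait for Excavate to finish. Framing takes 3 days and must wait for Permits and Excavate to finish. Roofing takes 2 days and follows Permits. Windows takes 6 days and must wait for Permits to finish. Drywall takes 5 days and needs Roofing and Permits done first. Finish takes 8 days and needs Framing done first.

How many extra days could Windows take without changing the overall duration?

5

The longest chain is Permits→Framing→Finish = 8+3+8 = 19; overall finish 19 days.
The longest chain containing Windows totals 14 days.
Slack of Windows = 13 − 8 = 5 days.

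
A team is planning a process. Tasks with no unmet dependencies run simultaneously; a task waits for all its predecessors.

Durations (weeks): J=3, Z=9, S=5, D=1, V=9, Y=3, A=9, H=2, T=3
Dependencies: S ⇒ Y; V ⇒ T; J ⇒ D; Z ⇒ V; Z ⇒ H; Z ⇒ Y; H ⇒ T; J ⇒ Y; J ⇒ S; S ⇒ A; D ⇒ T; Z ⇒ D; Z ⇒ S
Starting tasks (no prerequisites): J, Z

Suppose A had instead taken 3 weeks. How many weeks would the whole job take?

21

Actual critical path: Z→S→A = 9+5+9 = 23 ⇒ 23 weeks.
A lies on that path, so at 3 weeks the path becomes 17 weeks.
New critical path: Z→V→T = 9+9+3 = 21 ⇒ 21 weeks.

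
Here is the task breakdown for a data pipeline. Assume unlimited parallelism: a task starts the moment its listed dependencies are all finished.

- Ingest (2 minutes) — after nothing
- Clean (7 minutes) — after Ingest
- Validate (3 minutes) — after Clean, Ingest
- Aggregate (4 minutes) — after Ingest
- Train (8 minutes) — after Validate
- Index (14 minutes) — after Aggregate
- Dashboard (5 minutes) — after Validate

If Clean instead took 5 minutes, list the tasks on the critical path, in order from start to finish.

Ingest, Aggregate, Index

Baseline: Ingest→Clean→Validate→Train = 2+7+3+8 = 20 → 20 minutes.
Clean lies on that path, so at 5 minutes the path becomes 18 minutes.
Now Ingest→Aggregate→Index = 2+4+14 = 20 is longest, so the finish becomes 20 minutes.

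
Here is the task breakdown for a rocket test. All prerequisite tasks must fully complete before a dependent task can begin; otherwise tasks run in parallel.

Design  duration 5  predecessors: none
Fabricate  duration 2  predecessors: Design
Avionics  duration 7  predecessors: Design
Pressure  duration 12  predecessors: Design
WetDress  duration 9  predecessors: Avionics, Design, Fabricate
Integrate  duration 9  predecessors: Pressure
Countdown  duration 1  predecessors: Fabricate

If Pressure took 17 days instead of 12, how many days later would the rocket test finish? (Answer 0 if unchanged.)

As given, the longest chain is Design→Pressure→Integrate = 5+12+9 = 26, so the finish is 26 days.
Pressure lies on that path, so at 17 days the path becomes 31 days.
No other chain overtakes it, so the finish is 31 days.
Change in finish: 31 − 26 = +5 days.

5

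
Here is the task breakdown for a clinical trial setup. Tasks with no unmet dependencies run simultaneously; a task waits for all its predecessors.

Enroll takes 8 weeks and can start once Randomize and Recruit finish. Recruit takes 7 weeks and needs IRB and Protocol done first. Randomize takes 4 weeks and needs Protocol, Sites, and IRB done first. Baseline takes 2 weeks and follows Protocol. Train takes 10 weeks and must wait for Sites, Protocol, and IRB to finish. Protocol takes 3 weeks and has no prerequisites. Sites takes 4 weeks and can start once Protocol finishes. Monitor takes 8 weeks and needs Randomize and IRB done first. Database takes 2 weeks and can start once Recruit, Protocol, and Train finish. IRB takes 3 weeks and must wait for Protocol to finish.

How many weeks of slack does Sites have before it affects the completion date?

Critical path: Protocol→IRB→Recruit→Enroll = 3+3+7+8 = 21, so the finish is 21 weeks.
Longest path through Sites: 19 weeks (earliest finish 7, latest finish 9).
So Sites can slip 9 − 7 = 2 weeks.

2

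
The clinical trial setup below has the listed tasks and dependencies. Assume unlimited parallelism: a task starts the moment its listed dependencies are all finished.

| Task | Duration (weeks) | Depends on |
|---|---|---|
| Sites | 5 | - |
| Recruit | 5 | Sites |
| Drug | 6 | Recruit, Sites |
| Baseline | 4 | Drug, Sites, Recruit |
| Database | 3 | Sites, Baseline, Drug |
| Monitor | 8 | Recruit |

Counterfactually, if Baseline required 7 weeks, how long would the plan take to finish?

26

Actual critical path: Sites→Recruit→Drug→Baseline→Database = 5+5+6+4+3 = 23 ⇒ 23 weeks.
Since Baseline is critical, the +3 change carries straight to that chain (now 26 weeks).
The critical path is still Sites→Recruit→Drug→Baseline→Database; finish is now 26 weeks.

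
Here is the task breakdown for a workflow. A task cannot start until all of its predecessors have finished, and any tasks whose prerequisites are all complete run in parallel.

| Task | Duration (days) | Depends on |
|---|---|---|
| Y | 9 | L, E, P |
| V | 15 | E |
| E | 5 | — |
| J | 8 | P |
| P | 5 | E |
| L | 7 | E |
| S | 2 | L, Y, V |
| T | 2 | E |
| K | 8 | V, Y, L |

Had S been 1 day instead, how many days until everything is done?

29

Actual critical path: E→L→Y→K = 5+7+9+8 = 29 ⇒ 29 days.
S is off the critical path — its longest chain is 23 days, giving 6 of slack.
No other chain overtakes it, so the finish is 29 days.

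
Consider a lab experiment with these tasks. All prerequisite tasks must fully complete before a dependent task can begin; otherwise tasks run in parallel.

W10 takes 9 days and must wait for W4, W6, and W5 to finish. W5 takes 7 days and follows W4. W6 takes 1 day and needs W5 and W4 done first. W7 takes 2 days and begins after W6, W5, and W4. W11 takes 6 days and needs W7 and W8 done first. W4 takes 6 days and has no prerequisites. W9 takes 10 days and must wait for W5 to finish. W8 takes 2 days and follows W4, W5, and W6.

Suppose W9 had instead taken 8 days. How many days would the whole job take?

Baseline: W4→W5→W9 = 6+7+10 = 23 → 23 days.
W9 lies on that path, so at 8 days the path becomes 21 days.
The binding chain switches to W4→W5→W6→W10 = 6+7+1+9 = 23; finish 23 days.

23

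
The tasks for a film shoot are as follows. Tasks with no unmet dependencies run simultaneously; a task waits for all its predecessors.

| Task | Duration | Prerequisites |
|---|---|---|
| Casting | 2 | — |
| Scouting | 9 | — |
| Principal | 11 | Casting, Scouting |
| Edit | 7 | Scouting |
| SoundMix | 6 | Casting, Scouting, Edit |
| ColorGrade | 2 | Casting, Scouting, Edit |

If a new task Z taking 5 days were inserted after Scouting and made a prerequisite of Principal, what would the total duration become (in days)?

25

Originally the project takes 22 days.
With Z inserted, Principal now waits for max(Casting, Scouting, Z).
New critical path: Scouting→Z→Principal = 9+5+11 = 25 ⇒ 25 days.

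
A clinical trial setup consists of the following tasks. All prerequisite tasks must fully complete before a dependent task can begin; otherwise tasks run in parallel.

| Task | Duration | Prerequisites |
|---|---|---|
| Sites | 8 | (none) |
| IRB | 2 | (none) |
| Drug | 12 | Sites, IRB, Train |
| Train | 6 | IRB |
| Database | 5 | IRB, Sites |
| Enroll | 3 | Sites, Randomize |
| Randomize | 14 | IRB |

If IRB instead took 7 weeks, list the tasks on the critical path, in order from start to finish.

The binding path is IRB→Train→Drug = 2+6+12 = 20; finish at 20 weeks.
Since IRB is critical, the +5 change carries straight to that chain (now 25 weeks).
No other chain overtakes it, so the finish is 25 weeks.

IRB, Train, Drug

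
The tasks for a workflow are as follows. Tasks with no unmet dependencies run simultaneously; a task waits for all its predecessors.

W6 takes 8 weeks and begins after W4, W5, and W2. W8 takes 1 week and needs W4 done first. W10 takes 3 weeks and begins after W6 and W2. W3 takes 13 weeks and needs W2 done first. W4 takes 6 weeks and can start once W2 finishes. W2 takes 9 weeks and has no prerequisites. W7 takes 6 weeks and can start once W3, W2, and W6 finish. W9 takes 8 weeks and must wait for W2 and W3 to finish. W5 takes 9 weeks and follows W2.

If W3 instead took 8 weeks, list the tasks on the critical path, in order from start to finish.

Critical path before the change: W2→W5→W6→W7 = 9+9+8+6 = 32 giving 32 weeks.
W3 is off the critical path — its longest chain is 30 weeks, giving 2 of slack.
No other chain overtakes it, so the finish is 32 weeks.

W2, W5, W6, W7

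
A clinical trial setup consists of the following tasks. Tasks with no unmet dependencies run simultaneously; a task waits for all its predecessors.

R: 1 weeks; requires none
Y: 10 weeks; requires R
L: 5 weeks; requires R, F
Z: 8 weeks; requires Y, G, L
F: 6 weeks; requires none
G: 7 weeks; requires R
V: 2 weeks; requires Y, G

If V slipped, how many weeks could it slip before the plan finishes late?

Critical path: F→L→Z = 6+5+8 = 19, so the finish is 19 weeks.
Longest path through V: 13 weeks (earliest finish 13, latest finish 19).
Slack of V = 17 − 11 = 6 weeks.

6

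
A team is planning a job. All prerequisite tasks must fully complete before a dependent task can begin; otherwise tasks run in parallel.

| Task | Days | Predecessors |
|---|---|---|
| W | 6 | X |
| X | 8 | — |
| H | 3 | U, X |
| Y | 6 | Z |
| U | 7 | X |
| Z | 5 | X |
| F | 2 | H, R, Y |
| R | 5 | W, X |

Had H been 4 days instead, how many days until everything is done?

The binding path is X→W→R→F = 8+6+5+2 = 21; finish at 21 days.
H is off the critical path — its longest chain is 20 days, giving 1 of slack.
New critical path: X→U→H→F = 8+7+4+2 = 21 ⇒ 21 days.

21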